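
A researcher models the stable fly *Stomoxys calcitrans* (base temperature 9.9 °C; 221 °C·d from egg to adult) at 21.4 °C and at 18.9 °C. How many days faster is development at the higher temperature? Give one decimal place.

At 21.4 °C: 221 / (21.4 − 9.9) = 221 / 11.5 = 19.217 d.
At 18.9 °C: 221 / (18.9 − 9.9) = 221 / 9.0 = 24.556 d.
Difference = |19.217 − 24.556| = 5.338 ≈ 5.3 days.

5.3 days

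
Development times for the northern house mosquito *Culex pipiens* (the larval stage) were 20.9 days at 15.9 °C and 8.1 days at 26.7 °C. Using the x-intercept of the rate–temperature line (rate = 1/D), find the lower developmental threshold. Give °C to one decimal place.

Under the model K = D·(T − T_b), so D₁·(T₁ − T_b) = D₂·(T₂ − T_b).
20.9·(15.9 − T_b) = 8.1·(26.7 − T_b)
T_b = (20.9·15.9 − 8.1·26.7) / (20.9 − 8.1) = 116.04 / 12.8 = 9.066 °C ≈ 9.1 °C.

9.1 °C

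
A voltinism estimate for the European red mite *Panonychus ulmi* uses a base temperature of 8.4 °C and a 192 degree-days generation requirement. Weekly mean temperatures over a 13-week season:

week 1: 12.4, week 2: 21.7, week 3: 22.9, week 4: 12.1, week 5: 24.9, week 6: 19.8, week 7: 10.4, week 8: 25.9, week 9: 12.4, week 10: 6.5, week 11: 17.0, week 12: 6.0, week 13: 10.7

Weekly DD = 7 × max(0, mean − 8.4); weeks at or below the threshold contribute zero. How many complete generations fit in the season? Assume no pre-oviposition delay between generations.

Weekly DD (7 × max(0, T̄ − 8.4)): 28.0, 93.1, 101.5, 25.9, 115.5, 79.8, 14.0, 122.5, 28.0, 0.0, 60.2, 0.0, 16.1.
Season total = 684.6 DD.
Complete generations = ⌊684.6 / 192⌋ = 3.

3 generations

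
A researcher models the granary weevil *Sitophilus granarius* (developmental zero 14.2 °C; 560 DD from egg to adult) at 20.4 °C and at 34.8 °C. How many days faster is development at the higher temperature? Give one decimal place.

63.1 days

At 20.4 °C: 560 / (20.4 − 14.2) = 560 / 6.2 = 90.323 d.
At 34.8 °C: 560 / (34.8 − 14.2) = 560 / 20.6 = 27.184 d.
Difference = |90.323 − 27.184| = 63.138 ≈ 63.1 days.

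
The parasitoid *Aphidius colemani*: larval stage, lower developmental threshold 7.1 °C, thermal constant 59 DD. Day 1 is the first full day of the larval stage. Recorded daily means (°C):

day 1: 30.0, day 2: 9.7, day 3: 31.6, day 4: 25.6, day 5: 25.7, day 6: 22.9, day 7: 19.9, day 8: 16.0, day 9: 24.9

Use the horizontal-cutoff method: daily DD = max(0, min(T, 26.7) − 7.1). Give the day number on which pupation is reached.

Daily DD above 7.1 °C (capped at 19.6): 19.6, 2.6, 19.6, 18.5, 18.6, 15.8, 12.8, 8.9, 17.8.
Cumulative: 19.6, 22.2, 41.8, 60.3, 78.9, 94.7, 107.5, 116.4, 134.2.
The total first reaches 59 DD on day 4.

day 4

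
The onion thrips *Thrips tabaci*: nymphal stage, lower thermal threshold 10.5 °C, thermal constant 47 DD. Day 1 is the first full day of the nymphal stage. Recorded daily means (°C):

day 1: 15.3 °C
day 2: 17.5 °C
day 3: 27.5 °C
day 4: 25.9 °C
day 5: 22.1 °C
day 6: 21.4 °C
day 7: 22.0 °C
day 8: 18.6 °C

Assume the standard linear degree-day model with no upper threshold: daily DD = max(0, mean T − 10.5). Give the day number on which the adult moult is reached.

Daily DD above 10.5 °C: 4.8, 7.0, 17.0, 15.4, 11.6, 10.9, 11.5, 8.1.
Cumulative: 4.8, 11.8, 28.8, 44.2, 55.8, 66.7, 78.2, 86.3.
The total first reaches 47 DD on day 5.

day 5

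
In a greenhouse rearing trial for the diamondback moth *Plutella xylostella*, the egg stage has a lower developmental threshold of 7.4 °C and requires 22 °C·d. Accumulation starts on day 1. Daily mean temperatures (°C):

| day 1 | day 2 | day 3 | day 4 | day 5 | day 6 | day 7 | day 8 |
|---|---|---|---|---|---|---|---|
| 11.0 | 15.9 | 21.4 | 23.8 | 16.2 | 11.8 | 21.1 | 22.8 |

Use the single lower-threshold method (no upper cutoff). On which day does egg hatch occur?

Daily DD above 7.4 °C: 3.6, 8.5, 14.0, 16.4, 8.8, 4.4, 13.7, 15.4.
Cumulative: 3.6, 12.1, 26.1, 42.5, 51.3, 55.7, 69.4, 84.8.
The total first reaches 22 DD on day 3.

day 3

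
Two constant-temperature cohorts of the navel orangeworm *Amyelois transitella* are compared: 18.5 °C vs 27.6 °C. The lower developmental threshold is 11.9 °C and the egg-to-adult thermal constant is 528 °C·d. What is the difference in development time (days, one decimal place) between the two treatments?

46.4 days

At 18.5 °C: 528 / (18.5 − 11.9) = 528 / 6.6 = 80.000 d.
At 27.6 °C: 528 / (27.6 − 11.9) = 528 / 15.7 = 33.631 d.
Difference = |80.000 − 33.631| = 46.369 ≈ 46.4 days.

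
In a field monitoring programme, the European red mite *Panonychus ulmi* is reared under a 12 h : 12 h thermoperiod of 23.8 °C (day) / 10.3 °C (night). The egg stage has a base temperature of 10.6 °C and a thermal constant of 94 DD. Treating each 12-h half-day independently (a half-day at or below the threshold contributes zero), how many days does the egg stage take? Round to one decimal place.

Day half: max(0, 23.8 − 10.6) × 0.5 = 13.2 × 0.5 = 6.60 DD.
Night half: max(0, 10.3 − 10.6) × 0.5 = 0.0 × 0.5 = 0.00 DD.
Per 24 h: 6.60 DD/day.
Duration = 94 / 6.60 = 14.242 ≈ 14.2 days.

14.2 days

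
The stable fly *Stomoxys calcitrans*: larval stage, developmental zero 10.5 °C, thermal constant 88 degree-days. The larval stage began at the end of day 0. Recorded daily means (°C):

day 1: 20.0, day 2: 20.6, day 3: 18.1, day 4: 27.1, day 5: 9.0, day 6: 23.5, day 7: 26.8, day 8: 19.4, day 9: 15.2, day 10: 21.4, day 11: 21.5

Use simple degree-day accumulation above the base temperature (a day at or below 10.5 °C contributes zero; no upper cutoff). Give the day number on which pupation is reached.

day 10

Daily DD above 10.5 °C: 9.5, 10.1, 7.6, 16.6, 0.0, 13.0, 16.3, 8.9, 4.7, 10.9, 11.0.
Cumulative: 9.5, 19.6, 27.2, 43.8, 43.8, 56.8, 73.1, 82.0, 86.7, 97.6, 108.6.
The total first reaches 88 DD on day 10.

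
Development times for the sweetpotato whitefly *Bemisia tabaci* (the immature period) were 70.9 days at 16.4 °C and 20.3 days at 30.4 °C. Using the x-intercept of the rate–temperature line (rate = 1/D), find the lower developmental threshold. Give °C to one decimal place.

10.8 °C

Equal thermal constants: D₁(T₁ − T_b) = D₂(T₂ − T_b).
70.9·(16.4 − T_b) = 20.3·(30.4 − T_b)
T_b = (70.9·16.4 − 20.3·30.4) / (70.9 − 20.3) = 545.64 / 50.6 = 10.783 °C ≈ 10.8 °C.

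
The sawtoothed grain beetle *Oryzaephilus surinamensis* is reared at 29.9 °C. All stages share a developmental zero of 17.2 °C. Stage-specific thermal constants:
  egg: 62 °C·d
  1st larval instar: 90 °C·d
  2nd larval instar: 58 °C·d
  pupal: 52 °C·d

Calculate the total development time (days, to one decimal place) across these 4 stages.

20.6 days

Daily accumulation at 29.9 °C = 29.9 − 17.2 = 12.7 DD/day.
Total K = 62 + 90 + 58 + 52 = 262 DD.
Total duration = 262 / 12.7 = 20.630 ≈ 20.6 days.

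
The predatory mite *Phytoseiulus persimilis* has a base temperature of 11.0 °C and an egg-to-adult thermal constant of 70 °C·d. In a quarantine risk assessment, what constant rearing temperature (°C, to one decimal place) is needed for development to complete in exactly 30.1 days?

Required daily accumulation = 70 / 30.1 = 2.326 DD/day.
T = T_base + 2.326 = 11.0 + 2.326 = 13.326 ≈ 13.3 °C.

13.3 °C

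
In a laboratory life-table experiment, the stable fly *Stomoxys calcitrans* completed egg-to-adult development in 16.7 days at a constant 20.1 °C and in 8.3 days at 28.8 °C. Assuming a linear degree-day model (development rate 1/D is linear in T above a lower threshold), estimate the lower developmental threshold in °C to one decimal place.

11.5 °C

Under the model K = D·(T − T_b), so D₁·(T₁ − T_b) = D₂·(T₂ − T_b).
16.7·(20.1 − T_b) = 8.3·(28.8 − T_b)
T_b = (16.7·20.1 − 8.3·28.8) / (16.7 − 8.3) = 96.63 / 8.4 = 11.504 °C ≈ 11.5 °C.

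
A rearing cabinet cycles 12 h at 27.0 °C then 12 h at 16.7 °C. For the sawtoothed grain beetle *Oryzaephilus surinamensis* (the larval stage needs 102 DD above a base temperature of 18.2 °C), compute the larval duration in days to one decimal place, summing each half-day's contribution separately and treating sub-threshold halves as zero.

Day half: max(0, 27.0 − 18.2) × 0.5 = 8.8 × 0.5 = 4.40 DD.
Night half: max(0, 16.7 − 18.2) × 0.5 = 0.0 × 0.5 = 0.00 DD.
Per 24 h: 4.40 DD/day.
Duration = 102 / 4.40 = 23.182 ≈ 23.2 days.

23.2 days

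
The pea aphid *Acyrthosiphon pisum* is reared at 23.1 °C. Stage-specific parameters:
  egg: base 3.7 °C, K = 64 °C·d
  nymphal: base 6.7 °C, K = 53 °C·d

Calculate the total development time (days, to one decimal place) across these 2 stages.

egg: 64 / (23.1 − 3.7) = 64 / 19.4 = 3.299 d.
nymphal: 53 / (23.1 − 6.7) = 53 / 16.4 = 3.232 d.
Sum = 6.531 ≈ 6.5 days.

6.5 days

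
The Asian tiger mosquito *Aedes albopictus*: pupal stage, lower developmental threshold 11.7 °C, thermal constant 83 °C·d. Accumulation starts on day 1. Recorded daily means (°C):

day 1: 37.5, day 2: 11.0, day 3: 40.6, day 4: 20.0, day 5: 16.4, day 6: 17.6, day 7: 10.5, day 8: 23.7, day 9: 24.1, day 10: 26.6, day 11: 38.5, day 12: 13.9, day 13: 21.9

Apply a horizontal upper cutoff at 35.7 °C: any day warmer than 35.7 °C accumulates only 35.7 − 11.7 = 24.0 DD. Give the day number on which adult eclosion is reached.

day 9

Daily DD above 11.7 °C (capped at 24.0): 24.0, 0.0, 24.0, 8.3, 4.7, 5.9, 0.0, 12.0, 12.4, 14.9, 24.0, 2.2, 10.2.
Cumulative: 24.0, 24.0, 48.0, 56.3, 61.0, 66.9, 66.9, 78.9, 91.3, 106.2, 130.2, 132.4, 142.6.
The total first reaches 83 DD on day 9.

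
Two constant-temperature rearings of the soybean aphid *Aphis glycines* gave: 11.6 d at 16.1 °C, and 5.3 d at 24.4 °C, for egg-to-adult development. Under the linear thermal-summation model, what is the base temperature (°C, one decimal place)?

Equal thermal constants: D₁(T₁ − T_b) = D₂(T₂ − T_b).
11.6·(16.1 − T_b) = 5.3·(24.4 − T_b)
T_b = (11.6·16.1 − 5.3·24.4) / (11.6 − 5.3) = 57.44 / 6.3 = 9.117 °C ≈ 9.1 °C.

9.1 °C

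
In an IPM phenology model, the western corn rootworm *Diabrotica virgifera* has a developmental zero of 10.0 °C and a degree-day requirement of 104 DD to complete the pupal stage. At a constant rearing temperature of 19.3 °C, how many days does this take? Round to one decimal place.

Daily accumulation = 19.3 − 10.0 = 9.3 DD/day.
Duration = 104 / 9.3 = 11.183 ≈ 11.2 days.

11.2 days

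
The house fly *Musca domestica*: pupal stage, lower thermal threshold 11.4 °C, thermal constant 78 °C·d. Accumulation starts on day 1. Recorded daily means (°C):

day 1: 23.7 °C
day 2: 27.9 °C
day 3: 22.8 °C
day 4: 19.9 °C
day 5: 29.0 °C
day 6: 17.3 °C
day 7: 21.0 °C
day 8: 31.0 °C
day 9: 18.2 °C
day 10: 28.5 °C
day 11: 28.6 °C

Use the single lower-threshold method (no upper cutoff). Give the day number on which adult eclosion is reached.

Daily DD above 11.4 °C: 12.3, 16.5, 11.4, 8.5, 17.6, 5.9, 9.6, 19.6, 6.8, 17.1, 17.2.
Cumulative: 12.3, 28.8, 40.2, 48.7, 66.3, 72.2, 81.8, 101.4, 108.2, 125.3, 142.5.
The total first reaches 78 DD on day 7.

day 7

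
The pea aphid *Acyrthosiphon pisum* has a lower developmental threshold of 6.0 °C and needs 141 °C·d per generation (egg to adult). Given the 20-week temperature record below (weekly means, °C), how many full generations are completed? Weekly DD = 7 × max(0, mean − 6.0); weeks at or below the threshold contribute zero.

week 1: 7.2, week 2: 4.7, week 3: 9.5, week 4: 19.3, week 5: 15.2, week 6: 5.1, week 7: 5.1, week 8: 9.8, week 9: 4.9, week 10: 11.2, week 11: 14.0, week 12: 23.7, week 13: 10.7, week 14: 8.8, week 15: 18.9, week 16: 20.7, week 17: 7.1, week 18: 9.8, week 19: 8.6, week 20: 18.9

5 generations

Weekly DD (7 × max(0, T̄ − 6.0)): 8.4, 0.0, 24.5, 93.1, 64.4, 0.0, 0.0, 26.6, 0.0, 36.4, 56.0, 123.9, 32.9, 19.6, 90.3, 102.9, 7.7, 26.6, 18.2, 90.3.
Season total = 821.8 DD.
Complete generations = ⌊821.8 / 141⌋ = 5.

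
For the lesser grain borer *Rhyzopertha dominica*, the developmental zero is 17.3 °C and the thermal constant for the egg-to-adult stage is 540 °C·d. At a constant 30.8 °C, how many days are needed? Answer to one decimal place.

Daily accumulation = 30.8 − 17.3 = 13.5 DD/day.
Duration = 540 / 13.5 = 40.000 ≈ 40.0 days.

40.0 days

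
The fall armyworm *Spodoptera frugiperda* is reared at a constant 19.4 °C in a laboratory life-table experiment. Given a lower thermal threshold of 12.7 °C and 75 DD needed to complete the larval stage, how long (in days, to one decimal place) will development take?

11.2 days

Daily accumulation = 19.4 − 12.7 = 6.7 DD/day.
Duration = 75 / 6.7 = 11.194 ≈ 11.2 days.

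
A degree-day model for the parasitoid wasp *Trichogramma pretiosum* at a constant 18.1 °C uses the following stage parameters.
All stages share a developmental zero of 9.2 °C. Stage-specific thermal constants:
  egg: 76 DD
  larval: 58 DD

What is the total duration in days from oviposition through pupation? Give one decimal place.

Daily accumulation at 18.1 °C = 18.1 − 9.2 = 8.9 DD/day.
Total K = 76 + 58 = 134 DD.
Total duration = 134 / 8.9 = 15.056 ≈ 15.1 days.

15.1 days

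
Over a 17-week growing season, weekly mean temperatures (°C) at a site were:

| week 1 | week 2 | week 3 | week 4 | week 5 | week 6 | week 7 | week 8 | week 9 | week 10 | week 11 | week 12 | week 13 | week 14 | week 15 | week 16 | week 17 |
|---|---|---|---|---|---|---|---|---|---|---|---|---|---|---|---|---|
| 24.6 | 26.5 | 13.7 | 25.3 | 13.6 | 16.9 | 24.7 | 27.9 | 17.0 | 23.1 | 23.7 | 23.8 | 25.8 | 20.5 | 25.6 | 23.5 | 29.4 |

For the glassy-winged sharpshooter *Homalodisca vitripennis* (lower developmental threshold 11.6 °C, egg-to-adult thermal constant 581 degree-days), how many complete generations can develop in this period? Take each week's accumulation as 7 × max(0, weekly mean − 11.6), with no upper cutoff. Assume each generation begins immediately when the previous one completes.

2 generations

Weekly DD (7 × max(0, T̄ − 11.6)): 91.0, 104.3, 14.7, 95.9, 14.0, 37.1, 91.7, 114.1, 37.8, 80.5, 84.7, 85.4, 99.4, 62.3, 98.0, 83.3, 124.6.
Season total = 1318.8 DD.
Complete generations = ⌊1318.8 / 581⌋ = 2.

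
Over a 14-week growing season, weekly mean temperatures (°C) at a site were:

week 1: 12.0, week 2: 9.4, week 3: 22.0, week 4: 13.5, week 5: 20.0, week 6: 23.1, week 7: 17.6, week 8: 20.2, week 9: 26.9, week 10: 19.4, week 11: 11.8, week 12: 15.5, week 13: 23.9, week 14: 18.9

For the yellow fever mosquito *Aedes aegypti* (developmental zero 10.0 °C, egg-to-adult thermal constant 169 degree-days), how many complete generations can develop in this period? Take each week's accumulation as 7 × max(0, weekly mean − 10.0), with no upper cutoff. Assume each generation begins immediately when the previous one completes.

Weekly DD (7 × max(0, T̄ − 10.0)): 14.0, 0.0, 84.0, 24.5, 70.0, 91.7, 53.2, 71.4, 118.3, 65.8, 12.6, 38.5, 97.3, 62.3.
Season total = 803.6 DD.
Complete generations = ⌊803.6 / 169⌋ = 4.

4 generations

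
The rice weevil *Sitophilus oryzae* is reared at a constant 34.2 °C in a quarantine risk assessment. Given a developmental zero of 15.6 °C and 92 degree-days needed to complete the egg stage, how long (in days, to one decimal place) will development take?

4.9 days

Daily accumulation = 34.2 − 15.6 = 18.6 DD/day.
Duration = 92 / 18.6 = 4.946 ≈ 4.9 days.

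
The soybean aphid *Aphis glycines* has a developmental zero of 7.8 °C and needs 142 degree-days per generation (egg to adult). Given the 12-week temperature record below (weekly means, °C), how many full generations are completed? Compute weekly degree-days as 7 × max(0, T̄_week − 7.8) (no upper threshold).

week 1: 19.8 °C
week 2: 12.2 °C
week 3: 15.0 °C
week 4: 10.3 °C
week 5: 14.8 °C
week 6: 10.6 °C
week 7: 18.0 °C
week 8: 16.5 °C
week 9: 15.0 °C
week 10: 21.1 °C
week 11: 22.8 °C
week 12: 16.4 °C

Weekly DD (7 × max(0, T̄ − 7.8)): 84.0, 30.8, 50.4, 17.5, 49.0, 19.6, 71.4, 60.9, 50.4, 93.1, 105.0, 60.2.
Season total = 692.3 DD.
Complete generations = ⌊692.3 / 142⌋ = 4.

4 generations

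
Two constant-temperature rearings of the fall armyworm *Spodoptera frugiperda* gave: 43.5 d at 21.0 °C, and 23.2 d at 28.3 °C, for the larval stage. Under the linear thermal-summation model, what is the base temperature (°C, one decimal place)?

12.7 °C

Equal thermal constants: D₁(T₁ − T_b) = D₂(T₂ − T_b).
43.5·(21.0 − T_b) = 23.2·(28.3 − T_b)
T_b = (43.5·21.0 − 23.2·28.3) / (43.5 − 23.2) = 256.94 / 20.3 = 12.657 °C ≈ 12.7 °C.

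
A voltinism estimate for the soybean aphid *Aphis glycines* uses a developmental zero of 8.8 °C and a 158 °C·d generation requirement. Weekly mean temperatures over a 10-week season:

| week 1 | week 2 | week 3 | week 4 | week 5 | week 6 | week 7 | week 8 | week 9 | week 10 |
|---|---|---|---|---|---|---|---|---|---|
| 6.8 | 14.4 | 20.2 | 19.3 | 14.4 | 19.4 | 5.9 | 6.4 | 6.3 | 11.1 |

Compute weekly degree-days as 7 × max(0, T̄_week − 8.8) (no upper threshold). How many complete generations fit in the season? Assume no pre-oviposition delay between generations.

2 generations

Weekly DD (7 × max(0, T̄ − 8.8)): 0.0, 39.2, 79.8, 73.5, 39.2, 74.2, 0.0, 0.0, 0.0, 16.1.
Season total = 322.0 DD.
Complete generations = ⌊322.0 / 158⌋ = 2.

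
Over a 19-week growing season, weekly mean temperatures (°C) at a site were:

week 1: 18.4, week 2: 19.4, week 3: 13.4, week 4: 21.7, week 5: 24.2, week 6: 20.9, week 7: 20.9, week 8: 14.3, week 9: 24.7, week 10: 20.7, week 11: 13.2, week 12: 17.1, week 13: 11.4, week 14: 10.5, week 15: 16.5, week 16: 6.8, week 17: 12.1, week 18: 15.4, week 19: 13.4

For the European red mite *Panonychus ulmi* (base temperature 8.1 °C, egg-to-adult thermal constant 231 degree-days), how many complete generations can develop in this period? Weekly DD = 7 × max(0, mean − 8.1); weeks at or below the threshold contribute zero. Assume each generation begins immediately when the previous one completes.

4 generations

Weekly DD (7 × max(0, T̄ − 8.1)): 72.1, 79.1, 37.1, 95.2, 112.7, 89.6, 89.6, 43.4, 116.2, 88.2, 35.7, 63.0, 23.1, 16.8, 58.8, 0.0, 28.0, 51.1, 37.1.
Season total = 1136.8 DD.
Complete generations = ⌊1136.8 / 231⌋ = 4.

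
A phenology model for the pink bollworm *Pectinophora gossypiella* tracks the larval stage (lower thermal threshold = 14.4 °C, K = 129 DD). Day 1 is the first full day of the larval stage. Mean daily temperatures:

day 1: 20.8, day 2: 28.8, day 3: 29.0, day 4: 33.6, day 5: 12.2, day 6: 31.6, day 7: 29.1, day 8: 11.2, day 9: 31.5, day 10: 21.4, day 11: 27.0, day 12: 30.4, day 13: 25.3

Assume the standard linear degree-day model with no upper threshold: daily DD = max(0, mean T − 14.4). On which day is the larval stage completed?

Daily DD above 14.4 °C: 6.4, 14.4, 14.6, 19.2, 0.0, 17.2, 14.7, 0.0, 17.1, 7.0, 12.6, 16.0, 10.9.
Cumulative: 6.4, 20.8, 35.4, 54.6, 54.6, 71.8, 86.5, 86.5, 103.6, 110.6, 123.2, 139.2, 150.1.
The total first reaches 129 DD on day 12.

day 12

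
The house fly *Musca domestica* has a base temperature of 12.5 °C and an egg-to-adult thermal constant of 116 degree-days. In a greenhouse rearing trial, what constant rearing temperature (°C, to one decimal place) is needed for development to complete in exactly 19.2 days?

18.5 °C

Required daily accumulation = 116 / 19.2 = 6.042 DD/day.
T = T_base + 6.042 = 12.5 + 6.042 = 18.542 ≈ 18.5 °C.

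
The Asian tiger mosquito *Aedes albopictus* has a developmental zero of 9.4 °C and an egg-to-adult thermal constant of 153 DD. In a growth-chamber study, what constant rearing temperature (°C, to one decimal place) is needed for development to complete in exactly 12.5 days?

Required daily accumulation = 153 / 12.5 = 12.240 DD/day.
T = T_base + 12.240 = 9.4 + 12.240 = 21.640 ≈ 21.6 °C.

21.6 °C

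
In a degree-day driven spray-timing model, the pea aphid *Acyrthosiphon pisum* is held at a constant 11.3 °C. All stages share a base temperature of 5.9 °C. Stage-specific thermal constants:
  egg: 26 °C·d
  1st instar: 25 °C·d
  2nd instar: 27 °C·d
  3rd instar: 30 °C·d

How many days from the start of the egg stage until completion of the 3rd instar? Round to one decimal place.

Daily accumulation at 11.3 °C = 11.3 − 5.9 = 5.4 DD/day.
Total K = 26 + 25 + 27 + 30 = 108 DD.
Total duration = 108 / 5.4 = 20.000 ≈ 20.0 days.

20.0 days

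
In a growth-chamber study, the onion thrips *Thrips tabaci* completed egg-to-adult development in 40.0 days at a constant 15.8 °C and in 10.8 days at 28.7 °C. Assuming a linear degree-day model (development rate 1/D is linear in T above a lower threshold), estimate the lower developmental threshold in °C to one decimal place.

Equal thermal constants: D₁(T₁ − T_b) = D₂(T₂ − T_b).
40.0·(15.8 − T_b) = 10.8·(28.7 − T_b)
T_b = (40.0·15.8 − 10.8·28.7) / (40.0 − 10.8) = 322.04 / 29.2 = 11.029 °C ≈ 11.0 °C.

11.0 °C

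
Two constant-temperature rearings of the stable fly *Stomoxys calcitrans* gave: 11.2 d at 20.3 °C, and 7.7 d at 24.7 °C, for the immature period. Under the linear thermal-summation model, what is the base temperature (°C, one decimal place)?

10.6 °C

Linear rate model ⇒ the product D·(T − T_b) is constant across temperatures.
11.2·(20.3 − T_b) = 7.7·(24.7 − T_b)
T_b = (11.2·20.3 − 7.7·24.7) / (11.2 − 7.7) = 37.17 / 3.5 = 10.620 °C ≈ 10.6 °C.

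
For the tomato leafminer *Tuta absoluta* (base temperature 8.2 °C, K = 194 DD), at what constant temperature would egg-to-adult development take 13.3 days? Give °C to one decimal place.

Required daily accumulation = 194 / 13.3 = 14.586 DD/day.
T = T_base + 14.586 = 8.2 + 14.586 = 22.786 ≈ 22.8 °C.

22.8 °C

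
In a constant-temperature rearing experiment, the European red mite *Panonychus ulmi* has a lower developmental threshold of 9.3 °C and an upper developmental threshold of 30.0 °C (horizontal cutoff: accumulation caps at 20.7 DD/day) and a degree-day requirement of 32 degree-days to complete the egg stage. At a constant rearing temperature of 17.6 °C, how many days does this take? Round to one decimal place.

3.9 days

Daily accumulation = 17.6 − 9.3 = 8.3 DD/day.
Duration = 32 / 8.3 = 3.855 ≈ 3.9 days.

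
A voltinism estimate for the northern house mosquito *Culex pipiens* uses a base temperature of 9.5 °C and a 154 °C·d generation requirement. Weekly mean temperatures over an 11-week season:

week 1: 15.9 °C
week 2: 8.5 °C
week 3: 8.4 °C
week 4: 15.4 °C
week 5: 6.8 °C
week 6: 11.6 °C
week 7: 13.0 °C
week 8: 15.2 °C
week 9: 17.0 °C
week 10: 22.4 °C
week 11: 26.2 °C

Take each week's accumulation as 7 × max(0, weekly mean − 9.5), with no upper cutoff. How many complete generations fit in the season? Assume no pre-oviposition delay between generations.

2 generations

Weekly DD (7 × max(0, T̄ − 9.5)): 44.8, 0.0, 0.0, 41.3, 0.0, 14.7, 24.5, 39.9, 52.5, 90.3, 116.9.
Season total = 424.9 DD.
Complete generations = ⌊424.9 / 154⌋ = 2.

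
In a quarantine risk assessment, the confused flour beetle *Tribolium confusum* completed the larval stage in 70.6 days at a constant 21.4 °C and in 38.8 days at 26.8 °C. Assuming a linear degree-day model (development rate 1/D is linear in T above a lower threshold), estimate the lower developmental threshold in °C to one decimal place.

Linear rate model ⇒ the product D·(T − T_b) is constant across temperatures.
70.6·(21.4 − T_b) = 38.8·(26.8 − T_b)
T_b = (70.6·21.4 − 38.8·26.8) / (70.6 − 38.8) = 471.00 / 31.8 = 14.811 °C ≈ 14.8 °C.

14.8 °C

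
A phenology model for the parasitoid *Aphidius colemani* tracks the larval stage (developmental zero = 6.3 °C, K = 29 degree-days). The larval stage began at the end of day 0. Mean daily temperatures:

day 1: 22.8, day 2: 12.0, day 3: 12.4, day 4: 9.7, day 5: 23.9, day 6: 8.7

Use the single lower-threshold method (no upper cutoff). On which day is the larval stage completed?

Daily DD above 6.3 °C: 16.5, 5.7, 6.1, 3.4, 17.6, 2.4.
Cumulative: 16.5, 22.2, 28.3, 31.7, 49.3, 51.7.
The total first reaches 29 DD on day 4.

day 4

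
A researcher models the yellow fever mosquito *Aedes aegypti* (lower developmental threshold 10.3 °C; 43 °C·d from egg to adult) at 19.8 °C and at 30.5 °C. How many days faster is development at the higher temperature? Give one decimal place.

At 19.8 °C: 43 / (19.8 − 10.3) = 43 / 9.5 = 4.526 d.
At 30.5 °C: 43 / (30.5 − 10.3) = 43 / 20.2 = 2.129 d.
Difference = |4.526 − 2.129| = 2.398 ≈ 2.4 days.

2.4 days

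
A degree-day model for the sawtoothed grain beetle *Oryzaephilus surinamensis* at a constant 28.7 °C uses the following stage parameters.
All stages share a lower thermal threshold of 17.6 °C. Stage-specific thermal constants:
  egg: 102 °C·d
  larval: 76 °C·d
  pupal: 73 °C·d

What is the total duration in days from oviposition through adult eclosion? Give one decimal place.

22.6 days

Daily accumulation at 28.7 °C = 28.7 − 17.6 = 11.1 DD/day.
Total K = 102 + 76 + 73 = 251 DD.
Total duration = 251 / 11.1 = 22.613 ≈ 22.6 days.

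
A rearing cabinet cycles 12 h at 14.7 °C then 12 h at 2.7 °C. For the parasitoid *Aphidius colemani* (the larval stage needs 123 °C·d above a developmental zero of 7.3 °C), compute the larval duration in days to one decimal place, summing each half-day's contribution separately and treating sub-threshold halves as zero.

33.2 days

Day half: max(0, 14.7 − 7.3) × 0.5 = 7.4 × 0.5 = 3.70 DD.
Night half: max(0, 2.7 − 7.3) × 0.5 = 0.0 × 0.5 = 0.00 DD.
Per 24 h: 3.70 DD/day.
Duration = 123 / 3.70 = 33.243 ≈ 33.2 days.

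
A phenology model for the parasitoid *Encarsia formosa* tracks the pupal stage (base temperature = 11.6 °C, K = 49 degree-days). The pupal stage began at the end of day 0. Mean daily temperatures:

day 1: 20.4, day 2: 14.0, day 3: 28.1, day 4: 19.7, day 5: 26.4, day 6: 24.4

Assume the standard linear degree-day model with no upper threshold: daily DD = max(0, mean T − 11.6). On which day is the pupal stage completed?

Daily DD above 11.6 °C: 8.8, 2.4, 16.5, 8.1, 14.8, 12.8.
Cumulative: 8.8, 11.2, 27.7, 35.8, 50.6, 63.4.
The total first reaches 49 DD on day 5.

day 5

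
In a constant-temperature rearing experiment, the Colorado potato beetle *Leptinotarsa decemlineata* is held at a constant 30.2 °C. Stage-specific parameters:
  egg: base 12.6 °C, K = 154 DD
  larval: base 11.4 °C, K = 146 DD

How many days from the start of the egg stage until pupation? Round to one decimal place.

16.5 days

egg: 154 / (30.2 − 12.6) = 154 / 17.6 = 8.750 d.
larval: 146 / (30.2 − 11.4) = 146 / 18.8 = 7.766 d.
Sum = 16.516 ≈ 16.5 days.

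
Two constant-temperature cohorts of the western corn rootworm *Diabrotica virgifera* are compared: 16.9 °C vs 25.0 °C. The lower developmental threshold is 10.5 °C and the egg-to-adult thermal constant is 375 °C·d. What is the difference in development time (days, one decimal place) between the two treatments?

32.7 days

At 16.9 °C: 375 / (16.9 − 10.5) = 375 / 6.4 = 58.594 d.
At 25.0 °C: 375 / (25.0 − 10.5) = 375 / 14.5 = 25.862 d.
Difference = |58.594 − 25.862| = 32.732 ≈ 32.7 days.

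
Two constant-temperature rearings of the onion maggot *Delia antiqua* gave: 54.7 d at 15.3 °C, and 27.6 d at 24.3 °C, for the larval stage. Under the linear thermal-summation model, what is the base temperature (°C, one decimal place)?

Equal thermal constants: D₁(T₁ − T_b) = D₂(T₂ − T_b).
54.7·(15.3 − T_b) = 27.6·(24.3 − T_b)
T_b = (54.7·15.3 − 27.6·24.3) / (54.7 − 27.6) = 166.23 / 27.1 = 6.134 °C ≈ 6.1 °C.

6.1 °C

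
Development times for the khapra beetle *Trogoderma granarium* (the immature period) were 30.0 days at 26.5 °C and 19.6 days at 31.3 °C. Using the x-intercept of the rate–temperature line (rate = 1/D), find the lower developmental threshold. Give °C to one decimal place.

17.5 °C

Equal thermal constants: D₁(T₁ − T_b) = D₂(T₂ − T_b).
30.0·(26.5 − T_b) = 19.6·(31.3 − T_b)
T_b = (30.0·26.5 − 19.6·31.3) / (30.0 − 19.6) = 181.52 / 10.4 = 17.454 °C ≈ 17.5 °C.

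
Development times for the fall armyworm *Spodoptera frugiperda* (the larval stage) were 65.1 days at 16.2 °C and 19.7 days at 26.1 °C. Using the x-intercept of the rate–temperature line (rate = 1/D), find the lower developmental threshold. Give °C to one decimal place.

Equal thermal constants: D₁(T₁ − T_b) = D₂(T₂ − T_b).
65.1·(16.2 − T_b) = 19.7·(26.1 − T_b)
T_b = (65.1·16.2 − 19.7·26.1) / (65.1 − 19.7) = 540.45 / 45.4 = 11.904 °C ≈ 11.9 °C.

11.9 °C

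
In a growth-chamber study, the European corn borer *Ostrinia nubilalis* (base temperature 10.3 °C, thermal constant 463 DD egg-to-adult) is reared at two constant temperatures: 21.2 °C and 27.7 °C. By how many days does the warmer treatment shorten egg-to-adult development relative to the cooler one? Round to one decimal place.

At 21.2 °C: 463 / (21.2 − 10.3) = 463 / 10.9 = 42.477 d.
At 27.7 °C: 463 / (27.7 − 10.3) = 463 / 17.4 = 26.609 d.
Difference = |42.477 − 26.609| = 15.868 ≈ 15.9 days.

15.9 days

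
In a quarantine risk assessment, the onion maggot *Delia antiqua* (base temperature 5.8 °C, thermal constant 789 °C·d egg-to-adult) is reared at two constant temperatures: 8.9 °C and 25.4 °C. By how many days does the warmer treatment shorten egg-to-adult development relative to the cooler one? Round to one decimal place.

At 8.9 °C: 789 / (8.9 − 5.8) = 789 / 3.1 = 254.516 d.
At 25.4 °C: 789 / (25.4 − 5.8) = 789 / 19.6 = 40.255 d.
Difference = |254.516 − 40.255| = 214.261 ≈ 214.3 days.

214.3 days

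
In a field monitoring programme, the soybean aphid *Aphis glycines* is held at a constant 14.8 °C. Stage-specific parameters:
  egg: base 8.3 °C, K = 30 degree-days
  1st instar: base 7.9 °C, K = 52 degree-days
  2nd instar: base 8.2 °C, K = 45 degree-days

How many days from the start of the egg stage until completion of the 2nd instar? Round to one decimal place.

19.0 days

egg: 30 / (14.8 − 8.3) = 30 / 6.5 = 4.615 d.
1st instar: 52 / (14.8 − 7.9) = 52 / 6.9 = 7.536 d.
2nd instar: 45 / (14.8 − 8.2) = 45 / 6.6 = 6.818 d.
Sum = 18.970 ≈ 19.0 days.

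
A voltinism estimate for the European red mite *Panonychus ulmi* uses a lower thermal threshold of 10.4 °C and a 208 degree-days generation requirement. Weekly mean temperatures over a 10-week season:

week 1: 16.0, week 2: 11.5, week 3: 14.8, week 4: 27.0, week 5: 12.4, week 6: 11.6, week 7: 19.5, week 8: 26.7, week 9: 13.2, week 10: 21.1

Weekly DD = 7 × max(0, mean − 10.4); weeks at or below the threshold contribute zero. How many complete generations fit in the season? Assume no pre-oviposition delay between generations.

2 generations

Weekly DD (7 × max(0, T̄ − 10.4)): 39.2, 7.7, 30.8, 116.2, 14.0, 8.4, 63.7, 114.1, 19.6, 74.9.
Season total = 488.6 DD.
Complete generations = ⌊488.6 / 208⌋ = 2.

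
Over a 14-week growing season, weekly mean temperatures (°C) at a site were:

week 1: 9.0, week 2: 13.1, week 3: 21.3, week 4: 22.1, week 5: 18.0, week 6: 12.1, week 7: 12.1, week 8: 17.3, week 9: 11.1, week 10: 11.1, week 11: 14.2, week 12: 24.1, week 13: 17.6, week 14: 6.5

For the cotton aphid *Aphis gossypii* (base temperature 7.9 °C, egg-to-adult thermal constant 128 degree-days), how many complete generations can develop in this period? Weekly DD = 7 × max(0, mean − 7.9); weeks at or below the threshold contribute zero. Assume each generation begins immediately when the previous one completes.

5 generations

Weekly DD (7 × max(0, T̄ − 7.9)): 7.7, 36.4, 93.8, 99.4, 70.7, 29.4, 29.4, 65.8, 22.4, 22.4, 44.1, 113.4, 67.9, 0.0.
Season total = 702.8 DD.
Complete generations = ⌊702.8 / 128⌋ = 5.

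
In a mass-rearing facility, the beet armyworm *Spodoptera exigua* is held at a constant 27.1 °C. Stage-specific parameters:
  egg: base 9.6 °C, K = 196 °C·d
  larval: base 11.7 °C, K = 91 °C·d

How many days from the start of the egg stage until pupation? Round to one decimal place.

egg: 196 / (27.1 − 9.6) = 196 / 17.5 = 11.200 d.
larval: 91 / (27.1 − 11.7) = 91 / 15.4 = 5.909 d.
Sum = 17.109 ≈ 17.1 days.

17.1 days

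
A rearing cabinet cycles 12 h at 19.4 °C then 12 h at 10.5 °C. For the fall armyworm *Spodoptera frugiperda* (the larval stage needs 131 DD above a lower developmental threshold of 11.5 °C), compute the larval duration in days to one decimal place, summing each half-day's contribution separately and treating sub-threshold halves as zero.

Day half: max(0, 19.4 − 11.5) × 0.5 = 7.9 × 0.5 = 3.95 DD.
Night half: max(0, 10.5 − 11.5) × 0.5 = 0.0 × 0.5 = 0.00 DD.
Per 24 h: 3.95 DD/day.
Duration = 131 / 3.95 = 33.165 ≈ 33.2 days.

33.2 days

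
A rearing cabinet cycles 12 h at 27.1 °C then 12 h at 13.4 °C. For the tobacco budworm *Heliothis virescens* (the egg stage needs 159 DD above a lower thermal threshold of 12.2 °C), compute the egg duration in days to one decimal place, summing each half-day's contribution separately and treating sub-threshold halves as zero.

Day half: max(0, 27.1 − 12.2) × 0.5 = 14.9 × 0.5 = 7.45 DD.
Night half: max(0, 13.4 − 12.2) × 0.5 = 1.2 × 0.5 = 0.60 DD.
Per 24 h: 8.05 DD/day.
Duration = 159 / 8.05 = 19.752 ≈ 19.8 days.

19.8 days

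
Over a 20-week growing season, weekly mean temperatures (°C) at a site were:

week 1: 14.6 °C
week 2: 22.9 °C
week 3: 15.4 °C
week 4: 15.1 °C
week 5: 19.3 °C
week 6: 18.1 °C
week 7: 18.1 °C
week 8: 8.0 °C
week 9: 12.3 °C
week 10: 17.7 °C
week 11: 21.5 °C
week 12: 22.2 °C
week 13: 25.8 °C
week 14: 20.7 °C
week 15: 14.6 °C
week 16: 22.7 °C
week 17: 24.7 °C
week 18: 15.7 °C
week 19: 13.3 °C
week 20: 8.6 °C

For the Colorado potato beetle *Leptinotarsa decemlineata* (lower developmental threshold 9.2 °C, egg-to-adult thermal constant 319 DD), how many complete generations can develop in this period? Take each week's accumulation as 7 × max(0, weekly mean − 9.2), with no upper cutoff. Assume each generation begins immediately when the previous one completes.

3 generations

Weekly DD (7 × max(0, T̄ − 9.2)): 37.8, 95.9, 43.4, 41.3, 70.7, 62.3, 62.3, 0.0, 21.7, 59.5, 86.1, 91.0, 116.2, 80.5, 37.8, 94.5, 108.5, 45.5, 28.7, 0.0.
Season total = 1183.7 DD.
Complete generations = ⌊1183.7 / 319⌋ = 3.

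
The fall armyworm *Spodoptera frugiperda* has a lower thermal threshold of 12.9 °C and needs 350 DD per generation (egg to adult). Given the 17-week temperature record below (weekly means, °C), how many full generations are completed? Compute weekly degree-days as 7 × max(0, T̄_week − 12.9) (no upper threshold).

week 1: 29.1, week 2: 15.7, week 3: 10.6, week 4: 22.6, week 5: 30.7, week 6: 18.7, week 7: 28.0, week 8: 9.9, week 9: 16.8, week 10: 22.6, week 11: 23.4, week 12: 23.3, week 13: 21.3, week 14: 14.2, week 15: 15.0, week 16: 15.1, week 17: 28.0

Weekly DD (7 × max(0, T̄ − 12.9)): 113.4, 19.6, 0.0, 67.9, 124.6, 40.6, 105.7, 0.0, 27.3, 67.9, 73.5, 72.8, 58.8, 9.1, 14.7, 15.4, 105.7.
Season total = 917.0 DD.
Complete generations = ⌊917.0 / 350⌋ = 2.

2 generations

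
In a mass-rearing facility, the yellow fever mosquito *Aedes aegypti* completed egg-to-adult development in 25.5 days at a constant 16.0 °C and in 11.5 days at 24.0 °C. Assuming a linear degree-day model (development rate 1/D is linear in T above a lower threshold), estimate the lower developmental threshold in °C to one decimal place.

9.4 °C

Linear rate model ⇒ the product D·(T − T_b) is constant across temperatures.
25.5·(16.0 − T_b) = 11.5·(24.0 − T_b)
T_b = (25.5·16.0 − 11.5·24.0) / (25.5 − 11.5) = 132.00 / 14.0 = 9.429 °C ≈ 9.4 °C.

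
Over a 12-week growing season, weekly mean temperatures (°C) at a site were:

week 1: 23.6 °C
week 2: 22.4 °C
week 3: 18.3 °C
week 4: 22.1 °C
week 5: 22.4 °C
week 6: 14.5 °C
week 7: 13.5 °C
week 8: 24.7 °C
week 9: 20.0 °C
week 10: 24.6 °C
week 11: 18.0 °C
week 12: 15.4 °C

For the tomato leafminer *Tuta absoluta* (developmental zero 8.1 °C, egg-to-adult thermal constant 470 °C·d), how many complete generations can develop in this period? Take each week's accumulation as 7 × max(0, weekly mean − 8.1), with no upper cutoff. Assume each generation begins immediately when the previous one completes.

2 generations

Weekly DD (7 × max(0, T̄ − 8.1)): 108.5, 100.1, 71.4, 98.0, 100.1, 44.8, 37.8, 116.2, 83.3, 115.5, 69.3, 51.1.
Season total = 996.1 DD.
Complete generations = ⌊996.1 / 470⌋ = 2.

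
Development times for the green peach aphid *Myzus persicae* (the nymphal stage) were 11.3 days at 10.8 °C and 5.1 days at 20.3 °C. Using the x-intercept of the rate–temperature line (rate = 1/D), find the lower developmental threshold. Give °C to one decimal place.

Equal thermal constants: D₁(T₁ − T_b) = D₂(T₂ − T_b).
11.3·(10.8 − T_b) = 5.1·(20.3 − T_b)
T_b = (11.3·10.8 − 5.1·20.3) / (11.3 − 5.1) = 18.51 / 6.2 = 2.985 °C ≈ 3.0 °C.

3.0 °C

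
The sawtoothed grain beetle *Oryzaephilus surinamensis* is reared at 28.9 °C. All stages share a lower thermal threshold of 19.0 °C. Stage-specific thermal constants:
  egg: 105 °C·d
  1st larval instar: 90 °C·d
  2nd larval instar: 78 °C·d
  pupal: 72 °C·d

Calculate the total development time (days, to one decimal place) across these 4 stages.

34.8 days

Daily accumulation at 28.9 °C = 28.9 − 19.0 = 9.9 DD/day.
Total K = 105 + 90 + 78 + 72 = 345 DD.
Total duration = 345 / 9.9 = 34.848 ≈ 34.8 days.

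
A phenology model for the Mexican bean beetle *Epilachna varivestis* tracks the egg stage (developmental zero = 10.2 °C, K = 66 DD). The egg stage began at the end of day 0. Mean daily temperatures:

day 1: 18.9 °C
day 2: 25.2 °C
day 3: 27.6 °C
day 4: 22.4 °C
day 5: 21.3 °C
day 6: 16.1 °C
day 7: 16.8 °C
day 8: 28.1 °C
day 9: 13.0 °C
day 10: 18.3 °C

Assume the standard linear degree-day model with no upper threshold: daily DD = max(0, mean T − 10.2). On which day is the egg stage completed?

Daily DD above 10.2 °C: 8.7, 15.0, 17.4, 12.2, 11.1, 5.9, 6.6, 17.9, 2.8, 8.1.
Cumulative: 8.7, 23.7, 41.1, 53.3, 64.4, 70.3, 76.9, 94.8, 97.6, 105.7.
The total first reaches 66 DD on day 6.

day 6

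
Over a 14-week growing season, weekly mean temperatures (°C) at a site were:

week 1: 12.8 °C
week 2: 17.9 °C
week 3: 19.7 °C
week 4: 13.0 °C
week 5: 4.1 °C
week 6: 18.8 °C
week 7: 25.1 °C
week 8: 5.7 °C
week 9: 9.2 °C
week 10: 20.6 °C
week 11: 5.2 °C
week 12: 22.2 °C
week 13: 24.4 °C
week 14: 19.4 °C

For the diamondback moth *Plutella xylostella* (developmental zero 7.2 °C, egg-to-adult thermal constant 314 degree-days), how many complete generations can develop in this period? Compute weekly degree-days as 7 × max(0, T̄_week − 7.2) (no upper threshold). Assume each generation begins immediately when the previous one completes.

2 generations

Weekly DD (7 × max(0, T̄ − 7.2)): 39.2, 74.9, 87.5, 40.6, 0.0, 81.2, 125.3, 0.0, 14.0, 93.8, 0.0, 105.0, 120.4, 85.4.
Season total = 867.3 DD.
Complete generations = ⌊867.3 / 314⌋ = 2.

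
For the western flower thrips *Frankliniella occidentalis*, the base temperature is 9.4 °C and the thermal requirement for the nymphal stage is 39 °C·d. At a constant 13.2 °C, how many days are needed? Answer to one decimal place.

Daily accumulation = 13.2 − 9.4 = 3.8 DD/day.
Duration = 39 / 3.8 = 10.263 ≈ 10.3 days.

10.3 days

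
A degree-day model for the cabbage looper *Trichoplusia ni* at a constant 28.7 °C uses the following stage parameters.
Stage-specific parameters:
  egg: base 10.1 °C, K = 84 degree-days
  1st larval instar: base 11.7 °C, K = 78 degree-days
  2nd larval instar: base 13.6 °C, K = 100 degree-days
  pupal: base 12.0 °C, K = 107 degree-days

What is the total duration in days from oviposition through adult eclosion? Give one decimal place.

egg: 84 / (28.7 − 10.1) = 84 / 18.6 = 4.516 d.
1st larval instar: 78 / (28.7 − 11.7) = 78 / 17.0 = 4.588 d.
2nd larval instar: 100 / (28.7 − 13.6) = 100 / 15.1 = 6.623 d.
pupal: 107 / (28.7 − 12.0) = 107 / 16.7 = 6.407 d.
Sum = 22.134 ≈ 22.1 days.

22.1 days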